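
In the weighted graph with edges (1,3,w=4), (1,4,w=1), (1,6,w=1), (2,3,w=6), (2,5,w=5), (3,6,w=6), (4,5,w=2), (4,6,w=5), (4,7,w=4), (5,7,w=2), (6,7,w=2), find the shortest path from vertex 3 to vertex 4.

Step 1: Build adjacency list with weights:
  1: 3(w=4), 4(w=1), 6(w=1)
  2: 3(w=6), 5(w=5)
  3: 1(w=4), 2(w=6), 6(w=6)
  4: 1(w=1), 5(w=2), 6(w=5), 7(w=4)
  5: 2(w=5), 4(w=2), 7(w=2)
  6: 1(w=1), 3(w=6), 4(w=5), 7(w=2)
  7: 4(w=4), 5(w=2), 6(w=2)

Step 2: Apply Dijkstra's algorithm from vertex 3:
  Visit vertex 3 (distance=0)
    Update dist[1] = 4
    Update dist[2] = 6
    Update dist[6] = 6
  Visit vertex 1 (distance=4)
    Update dist[4] = 5
    Update dist[6] = 5
  Visit vertex 4 (distance=5)
    Update dist[5] = 7
    Update dist[7] = 9

Step 3: Shortest path: 3 -> 1 -> 4
Total weight: 4 + 1 = 5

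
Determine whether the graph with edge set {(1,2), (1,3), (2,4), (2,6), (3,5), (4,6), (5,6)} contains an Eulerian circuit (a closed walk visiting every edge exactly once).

Step 1: Find the degree of each vertex:
  deg(1) = 2
  deg(2) = 3
  deg(3) = 2
  deg(4) = 2
  deg(5) = 2
  deg(6) = 3

Step 2: Count vertices with odd degree:
  Odd-degree vertices: 2, 6 (2 total)

Step 3: Apply Euler's theorem:
  - Eulerian circuit exists iff graph is connected and all vertices have even degree
  - Eulerian path exists iff graph is connected and has 0 or 2 odd-degree vertices

Graph is connected with exactly 2 odd-degree vertices (2, 6).
Eulerian path exists (starting and ending at the odd-degree vertices), but no Eulerian circuit.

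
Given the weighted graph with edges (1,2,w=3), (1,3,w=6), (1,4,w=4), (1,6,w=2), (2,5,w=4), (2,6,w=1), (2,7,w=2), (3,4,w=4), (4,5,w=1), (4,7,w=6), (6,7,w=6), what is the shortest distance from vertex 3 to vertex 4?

Step 1: Build adjacency list with weights:
  1: 2(w=3), 3(w=6), 4(w=4), 6(w=2)
  2: 1(w=3), 5(w=4), 6(w=1), 7(w=2)
  3: 1(w=6), 4(w=4)
  4: 1(w=4), 3(w=4), 5(w=1), 7(w=6)
  5: 2(w=4), 4(w=1)
  6: 1(w=2), 2(w=1), 7(w=6)
  7: 2(w=2), 4(w=6), 6(w=6)

Step 2: Apply Dijkstra's algorithm from vertex 3:
  Visit vertex 3 (distance=0)
    Update dist[1] = 6
    Update dist[4] = 4
  Visit vertex 4 (distance=4)
    Update dist[5] = 5
    Update dist[7] = 10

Step 3: Shortest path: 3 -> 4
Total weight: 4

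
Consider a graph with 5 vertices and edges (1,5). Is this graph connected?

Step 1: Build adjacency list from edges:
  1: 5
  2: (none)
  3: (none)
  4: (none)
  5: 1

Step 2: Run BFS/DFS from vertex 1:
  Visited: {1, 5}
  Reached 2 of 5 vertices

Step 3: Only 2 of 5 vertices reached. Graph is disconnected.
Connected components: {1, 5}, {2}, {3}, {4}
Answer: No, the graph is not connected (4 components).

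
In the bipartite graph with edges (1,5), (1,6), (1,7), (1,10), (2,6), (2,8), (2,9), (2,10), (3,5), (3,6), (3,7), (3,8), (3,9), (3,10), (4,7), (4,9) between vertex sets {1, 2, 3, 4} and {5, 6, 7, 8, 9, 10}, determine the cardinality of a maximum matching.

Step 1: List the neighbors of each left vertex:
  1: 5, 6, 7, 10
  2: 6, 8, 9, 10
  3: 5, 6, 7, 8, 9, 10
  4: 7, 9

Step 2: Greedily match left vertices, then look for augmenting paths:
  Match 1 -- 5
  Match 2 -- 6
  Match 3 -- 7
  Match 4 -- 9
  No augmenting path remains.

Step 3: Verify this is maximum:
  Matching size 4 = min(|L|, |R|) = min(4, 6), which is an upper bound, so this matching is maximum.

Maximum matching: {(1,5), (2,6), (3,7), (4,9)}
Size: 4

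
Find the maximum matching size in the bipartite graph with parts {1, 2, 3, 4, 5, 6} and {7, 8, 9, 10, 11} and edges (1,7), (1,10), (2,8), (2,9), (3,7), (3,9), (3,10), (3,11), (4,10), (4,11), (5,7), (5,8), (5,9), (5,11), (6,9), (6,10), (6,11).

Step 1: List the neighbors of each left vertex:
  1: 7, 10
  2: 8, 9
  3: 7, 9, 10, 11
  4: 10, 11
  5: 7, 8, 9, 11
  6: 9, 10, 11

Step 2: Greedily match left vertices, then look for augmenting paths:
  Match 1 -- 7
  Match 2 -- 8
  Match 3 -- 9
  Match 4 -- 10
  Match 5 -- 11
  No augmenting path remains.

Step 3: Verify this is maximum:
  Matching size 5 = min(|L|, |R|) = min(6, 5), which is an upper bound, so this matching is maximum.

Maximum matching: {(1,7), (2,8), (3,9), (4,10), (5,11)}
Size: 5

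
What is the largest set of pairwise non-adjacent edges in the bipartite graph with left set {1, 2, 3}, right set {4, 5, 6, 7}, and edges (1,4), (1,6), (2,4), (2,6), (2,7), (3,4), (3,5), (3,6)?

Step 1: List the neighbors of each left vertex:
  1: 4, 6
  2: 4, 6, 7
  3: 4, 5, 6

Step 2: Greedily match left vertices, then look for augmenting paths:
  Match 1 -- 4
  Match 2 -- 6
  Match 3 -- 5
  No augmenting path remains.

Step 3: Verify this is maximum:
  Matching size 3 = min(|L|, |R|) = min(3, 4), which is an upper bound, so this matching is maximum.

Maximum matching: {(1,4), (2,6), (3,5)}
Size: 3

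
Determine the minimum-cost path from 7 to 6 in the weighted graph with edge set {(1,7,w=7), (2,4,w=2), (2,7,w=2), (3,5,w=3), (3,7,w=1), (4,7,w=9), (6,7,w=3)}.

Step 1: Build adjacency list with weights:
  1: 7(w=7)
  2: 4(w=2), 7(w=2)
  3: 5(w=3), 7(w=1)
  4: 2(w=2), 7(w=9)
  5: 3(w=3)
  6: 7(w=3)
  7: 1(w=7), 2(w=2), 3(w=1), 4(w=9), 6(w=3)

Step 2: Apply Dijkstra's algorithm from vertex 7:
  Visit vertex 7 (distance=0)
    Update dist[1] = 7
    Update dist[2] = 2
    Update dist[3] = 1
    Update dist[4] = 9
    Update dist[6] = 3
  Visit vertex 3 (distance=1)
    Update dist[5] = 4
  Visit vertex 2 (distance=2)
    Update dist[4] = 4
  Visit vertex 6 (distance=3)

Step 3: Shortest path: 7 -> 6
Total weight: 3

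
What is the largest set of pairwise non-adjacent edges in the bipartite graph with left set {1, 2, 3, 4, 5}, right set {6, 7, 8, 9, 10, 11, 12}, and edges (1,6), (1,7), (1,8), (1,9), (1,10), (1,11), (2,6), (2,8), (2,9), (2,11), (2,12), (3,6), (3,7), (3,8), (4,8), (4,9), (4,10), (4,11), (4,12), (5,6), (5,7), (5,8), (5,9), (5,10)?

Step 1: List the neighbors of each left vertex:
  1: 6, 7, 8, 9, 10, 11
  2: 6, 8, 9, 11, 12
  3: 6, 7, 8
  4: 8, 9, 10, 11, 12
  5: 6, 7, 8, 9, 10

Step 2: Greedily match left vertices, then look for augmenting paths:
  Match 1 -- 6
  Match 2 -- 8
  Match 3 -- 7
  Match 4 -- 9
  Match 5 -- 10
  No augmenting path remains.

Step 3: Verify this is maximum:
  Matching size 5 = min(|L|, |R|) = min(5, 7), which is an upper bound, so this matching is maximum.

Maximum matching: {(1,6), (2,8), (3,7), (4,9), (5,10)}
Size: 5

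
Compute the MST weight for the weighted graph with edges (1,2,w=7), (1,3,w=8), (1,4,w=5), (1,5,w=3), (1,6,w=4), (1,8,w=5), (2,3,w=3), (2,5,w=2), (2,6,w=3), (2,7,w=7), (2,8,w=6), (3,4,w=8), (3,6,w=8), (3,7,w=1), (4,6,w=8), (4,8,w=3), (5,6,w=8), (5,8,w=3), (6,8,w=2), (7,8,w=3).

Apply Kruskal's algorithm (sort edges by weight, add if no cycle):

Sorted edges by weight:
  (3,7) w=1
  (2,5) w=2
  (6,8) w=2
  (1,5) w=3
  (2,3) w=3
  (2,6) w=3
  (4,8) w=3
  (5,8) w=3
  (7,8) w=3
  (1,6) w=4
  (1,8) w=5
  (1,4) w=5
  (2,8) w=6
  (1,2) w=7
  (2,7) w=7
  (1,3) w=8
  (3,6) w=8
  (3,4) w=8
  (4,6) w=8
  (5,6) w=8

Add edge (3,7) w=1 -- no cycle. Running total: 1
Add edge (2,5) w=2 -- no cycle. Running total: 3
Add edge (6,8) w=2 -- no cycle. Running total: 5
Add edge (1,5) w=3 -- no cycle. Running total: 8
Add edge (2,3) w=3 -- no cycle. Running total: 11
Add edge (2,6) w=3 -- no cycle. Running total: 14
Add edge (4,8) w=3 -- no cycle. Running total: 17

MST edges: (3,7,w=1), (2,5,w=2), (6,8,w=2), (1,5,w=3), (2,3,w=3), (2,6,w=3), (4,8,w=3)
Total MST weight: 1 + 2 + 2 + 3 + 3 + 3 + 3 = 17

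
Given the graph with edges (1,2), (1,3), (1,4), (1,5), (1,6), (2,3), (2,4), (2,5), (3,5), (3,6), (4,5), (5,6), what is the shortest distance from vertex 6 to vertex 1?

Step 1: Build adjacency list:
  1: 2, 3, 4, 5, 6
  2: 1, 3, 4, 5
  3: 1, 2, 5, 6
  4: 1, 2, 5
  5: 1, 2, 3, 4, 6
  6: 1, 3, 5

Step 2: BFS from vertex 6 to find shortest path to 1:
  vertex 1 reached at distance 1

Step 3: Shortest path: 6 -> 1
Path length: 1 edge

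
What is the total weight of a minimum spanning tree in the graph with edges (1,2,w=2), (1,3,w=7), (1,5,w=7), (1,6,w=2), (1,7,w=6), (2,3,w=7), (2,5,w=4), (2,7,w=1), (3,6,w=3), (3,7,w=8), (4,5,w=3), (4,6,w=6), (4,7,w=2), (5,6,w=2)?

Apply Kruskal's algorithm (sort edges by weight, add if no cycle):

Sorted edges by weight:
  (2,7) w=1
  (1,6) w=2
  (1,2) w=2
  (4,7) w=2
  (5,6) w=2
  (3,6) w=3
  (4,5) w=3
  (2,5) w=4
  (1,7) w=6
  (4,6) w=6
  (1,5) w=7
  (1,3) w=7
  (2,3) w=7
  (3,7) w=8

Add edge (2,7) w=1 -- no cycle. Running total: 1
Add edge (1,6) w=2 -- no cycle. Running total: 3
Add edge (1,2) w=2 -- no cycle. Running total: 5
Add edge (4,7) w=2 -- no cycle. Running total: 7
Add edge (5,6) w=2 -- no cycle. Running total: 9
Add edge (3,6) w=3 -- no cycle. Running total: 12

MST edges: (2,7,w=1), (1,6,w=2), (1,2,w=2), (4,7,w=2), (5,6,w=2), (3,6,w=3)
Total MST weight: 1 + 2 + 2 + 2 + 2 + 3 = 12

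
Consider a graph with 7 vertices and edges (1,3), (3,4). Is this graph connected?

Step 1: Build adjacency list from edges:
  1: 3
  2: (none)
  3: 1, 4
  4: 3
  5: (none)
  6: (none)
  7: (none)

Step 2: Run BFS/DFS from vertex 1:
  Visited: {1, 3, 4}
  Reached 3 of 7 vertices

Step 3: Only 3 of 7 vertices reached. Graph is disconnected.
Connected components: {1, 3, 4}, {2}, {5}, {6}, {7}
Answer: No, the graph is not connected (5 components).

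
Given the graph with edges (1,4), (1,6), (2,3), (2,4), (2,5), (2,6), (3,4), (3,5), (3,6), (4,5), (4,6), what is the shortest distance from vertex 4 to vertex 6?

Step 1: Build adjacency list:
  1: 4, 6
  2: 3, 4, 5, 6
  3: 2, 4, 5, 6
  4: 1, 2, 3, 5, 6
  5: 2, 3, 4
  6: 1, 2, 3, 4

Step 2: BFS from vertex 4 to find shortest path to 6:
  vertex 1 reached at distance 1
  vertex 2 reached at distance 1
  vertex 3 reached at distance 1
  vertex 5 reached at distance 1
  vertex 6 reached at distance 1

Step 3: Shortest path: 4 -> 6
Path length: 1 edge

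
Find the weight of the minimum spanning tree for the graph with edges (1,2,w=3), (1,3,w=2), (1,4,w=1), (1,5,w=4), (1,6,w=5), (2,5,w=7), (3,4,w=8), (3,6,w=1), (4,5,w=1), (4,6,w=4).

Apply Kruskal's algorithm (sort edges by weight, add if no cycle):

Sorted edges by weight:
  (1,4) w=1
  (3,6) w=1
  (4,5) w=1
  (1,3) w=2
  (1,2) w=3
  (1,5) w=4
  (4,6) w=4
  (1,6) w=5
  (2,5) w=7
  (3,4) w=8

Add edge (1,4) w=1 -- no cycle. Running total: 1
Add edge (3,6) w=1 -- no cycle. Running total: 2
Add edge (4,5) w=1 -- no cycle. Running total: 3
Add edge (1,3) w=2 -- no cycle. Running total: 5
Add edge (1,2) w=3 -- no cycle. Running total: 8

MST edges: (1,4,w=1), (3,6,w=1), (4,5,w=1), (1,3,w=2), (1,2,w=3)
Total MST weight: 1 + 1 + 1 + 2 + 3 = 8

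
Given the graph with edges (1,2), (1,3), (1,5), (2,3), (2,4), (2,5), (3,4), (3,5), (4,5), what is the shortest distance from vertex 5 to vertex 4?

Step 1: Build adjacency list:
  1: 2, 3, 5
  2: 1, 3, 4, 5
  3: 1, 2, 4, 5
  4: 2, 3, 5
  5: 1, 2, 3, 4

Step 2: BFS from vertex 5 to find shortest path to 4:
  vertex 1 reached at distance 1
  vertex 2 reached at distance 1
  vertex 3 reached at distance 1
  vertex 4 reached at distance 1

Step 3: Shortest path: 5 -> 4
Path length: 1 edge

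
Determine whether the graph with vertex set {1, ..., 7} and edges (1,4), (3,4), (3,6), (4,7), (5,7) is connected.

Step 1: Build adjacency list from edges:
  1: 4
  2: (none)
  3: 4, 6
  4: 1, 3, 7
  5: 7
  6: 3
  7: 4, 5

Step 2: Run BFS/DFS from vertex 1:
  Visited: {1, 4, 3, 7, 6, 5}
  Reached 6 of 7 vertices

Step 3: Only 6 of 7 vertices reached. Graph is disconnected.
Connected components: {1, 3, 4, 5, 6, 7}, {2}
Answer: No, the graph is not connected (2 components).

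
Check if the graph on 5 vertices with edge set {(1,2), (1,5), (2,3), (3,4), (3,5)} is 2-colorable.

Step 1: Attempt 2-coloring using BFS:
  Start at vertex 1, assign color 0
  Color vertex 2 with color 1 (neighbor of 1)
  Color vertex 5 with color 1 (neighbor of 1)
  Color vertex 3 with color 0 (neighbor of 2)
  Color vertex 4 with color 1 (neighbor of 3)

Step 2: 2-coloring succeeded. No conflicts found.
  Set A (color 0): {1, 3}
  Set B (color 1): {2, 4, 5}

The graph is bipartite with partition {1, 3}, {2, 4, 5}.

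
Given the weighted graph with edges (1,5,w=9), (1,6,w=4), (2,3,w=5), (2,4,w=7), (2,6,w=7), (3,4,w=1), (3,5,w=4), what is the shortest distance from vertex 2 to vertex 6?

Step 1: Build adjacency list with weights:
  1: 5(w=9), 6(w=4)
  2: 3(w=5), 4(w=7), 6(w=7)
  3: 2(w=5), 4(w=1), 5(w=4)
  4: 2(w=7), 3(w=1)
  5: 1(w=9), 3(w=4)
  6: 1(w=4), 2(w=7)

Step 2: Apply Dijkstra's algorithm from vertex 2:
  Visit vertex 2 (distance=0)
    Update dist[3] = 5
    Update dist[4] = 7
    Update dist[6] = 7
  Visit vertex 3 (distance=5)
    Update dist[4] = 6
    Update dist[5] = 9
  Visit vertex 4 (distance=6)
  Visit vertex 6 (distance=7)
    Update dist[1] = 11

Step 3: Shortest path: 2 -> 6
Total weight: 7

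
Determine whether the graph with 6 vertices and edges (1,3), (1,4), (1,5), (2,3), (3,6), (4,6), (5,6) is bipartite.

Step 1: Attempt 2-coloring using BFS:
  Start at vertex 1, assign color 0
  Color vertex 3 with color 1 (neighbor of 1)
  Color vertex 4 with color 1 (neighbor of 1)
  Color vertex 5 with color 1 (neighbor of 1)
  Color vertex 2 with color 0 (neighbor of 3)
  Color vertex 6 with color 0 (neighbor of 3)

Step 2: 2-coloring succeeded. No conflicts found.
  Set A (color 0): {1, 2, 6}
  Set B (color 1): {3, 4, 5}

The graph is bipartite with partition {1, 2, 6}, {3, 4, 5}.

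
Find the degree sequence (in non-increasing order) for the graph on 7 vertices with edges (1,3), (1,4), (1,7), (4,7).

Step 1: Count edges incident to each vertex:
  deg(1) = 3 (neighbors: 3, 4, 7)
  deg(2) = 0 (neighbors: none)
  deg(3) = 1 (neighbors: 1)
  deg(4) = 2 (neighbors: 1, 7)
  deg(5) = 0 (neighbors: none)
  deg(6) = 0 (neighbors: none)
  deg(7) = 2 (neighbors: 1, 4)

Step 2: Sort degrees in non-increasing order:
  Degrees: [3, 0, 1, 2, 0, 0, 2] -> sorted: [3, 2, 2, 1, 0, 0, 0]

Degree sequence: [3, 2, 2, 1, 0, 0, 0]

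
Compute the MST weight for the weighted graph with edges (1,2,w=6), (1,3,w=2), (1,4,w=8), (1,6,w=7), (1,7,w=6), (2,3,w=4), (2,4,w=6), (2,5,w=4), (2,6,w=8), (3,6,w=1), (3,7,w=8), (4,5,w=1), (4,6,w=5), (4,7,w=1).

Apply Kruskal's algorithm (sort edges by weight, add if no cycle):

Sorted edges by weight:
  (3,6) w=1
  (4,5) w=1
  (4,7) w=1
  (1,3) w=2
  (2,5) w=4
  (2,3) w=4
  (4,6) w=5
  (1,2) w=6
  (1,7) w=6
  (2,4) w=6
  (1,6) w=7
  (1,4) w=8
  (2,6) w=8
  (3,7) w=8

Add edge (3,6) w=1 -- no cycle. Running total: 1
Add edge (4,5) w=1 -- no cycle. Running total: 2
Add edge (4,7) w=1 -- no cycle. Running total: 3
Add edge (1,3) w=2 -- no cycle. Running total: 5
Add edge (2,5) w=4 -- no cycle. Running total: 9
Add edge (2,3) w=4 -- no cycle. Running total: 13

MST edges: (3,6,w=1), (4,5,w=1), (4,7,w=1), (1,3,w=2), (2,5,w=4), (2,3,w=4)
Total MST weight: 1 + 1 + 1 + 2 + 4 + 4 = 13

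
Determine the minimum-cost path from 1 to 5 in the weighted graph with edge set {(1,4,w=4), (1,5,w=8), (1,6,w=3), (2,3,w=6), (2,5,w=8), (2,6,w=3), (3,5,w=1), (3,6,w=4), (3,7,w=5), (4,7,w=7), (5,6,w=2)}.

Step 1: Build adjacency list with weights:
  1: 4(w=4), 5(w=8), 6(w=3)
  2: 3(w=6), 5(w=8), 6(w=3)
  3: 2(w=6), 5(w=1), 6(w=4), 7(w=5)
  4: 1(w=4), 7(w=7)
  5: 1(w=8), 2(w=8), 3(w=1), 6(w=2)
  6: 1(w=3), 2(w=3), 3(w=4), 5(w=2)
  7: 3(w=5), 4(w=7)

Step 2: Apply Dijkstra's algorithm from vertex 1:
  Visit vertex 1 (distance=0)
    Update dist[4] = 4
    Update dist[5] = 8
    Update dist[6] = 3
  Visit vertex 6 (distance=3)
    Update dist[2] = 6
    Update dist[3] = 7
    Update dist[5] = 5
  Visit vertex 4 (distance=4)
    Update dist[7] = 11
  Visit vertex 5 (distance=5)
    Update dist[3] = 6

Step 3: Shortest path: 1 -> 6 -> 5
Total weight: 3 + 2 = 5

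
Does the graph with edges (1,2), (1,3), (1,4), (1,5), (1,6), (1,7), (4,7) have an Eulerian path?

Step 1: Find the degree of each vertex:
  deg(1) = 6
  deg(2) = 1
  deg(3) = 1
  deg(4) = 2
  deg(5) = 1
  deg(6) = 1
  deg(7) = 2

Step 2: Count vertices with odd degree:
  Odd-degree vertices: 2, 3, 5, 6 (4 total)

Step 3: Apply Euler's theorem:
  - Eulerian circuit exists iff graph is connected and all vertices have even degree
  - Eulerian path exists iff graph is connected and has 0 or 2 odd-degree vertices

Graph has 4 odd-degree vertices (need 0 or 2).
Neither Eulerian path nor Eulerian circuit exists.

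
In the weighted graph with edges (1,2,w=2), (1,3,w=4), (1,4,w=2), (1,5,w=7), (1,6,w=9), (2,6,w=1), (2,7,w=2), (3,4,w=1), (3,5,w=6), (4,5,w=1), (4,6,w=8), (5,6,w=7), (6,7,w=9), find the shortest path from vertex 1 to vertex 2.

Step 1: Build adjacency list with weights:
  1: 2(w=2), 3(w=4), 4(w=2), 5(w=7), 6(w=9)
  2: 1(w=2), 6(w=1), 7(w=2)
  3: 1(w=4), 4(w=1), 5(w=6)
  4: 1(w=2), 3(w=1), 5(w=1), 6(w=8)
  5: 1(w=7), 3(w=6), 4(w=1), 6(w=7)
  6: 1(w=9), 2(w=1), 4(w=8), 5(w=7), 7(w=9)
  7: 2(w=2), 6(w=9)

Step 2: Apply Dijkstra's algorithm from vertex 1:
  Visit vertex 1 (distance=0)
    Update dist[2] = 2
    Update dist[3] = 4
    Update dist[4] = 2
    Update dist[5] = 7
    Update dist[6] = 9
  Visit vertex 2 (distance=2)
    Update dist[6] = 3
    Update dist[7] = 4

Step 3: Shortest path: 1 -> 2
Total weight: 2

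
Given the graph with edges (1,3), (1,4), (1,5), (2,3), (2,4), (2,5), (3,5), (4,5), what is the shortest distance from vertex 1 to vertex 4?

Step 1: Build adjacency list:
  1: 3, 4, 5
  2: 3, 4, 5
  3: 1, 2, 5
  4: 1, 2, 5
  5: 1, 2, 3, 4

Step 2: BFS from vertex 1 to find shortest path to 4:
  vertex 3 reached at distance 1
  vertex 4 reached at distance 1

Step 3: Shortest path: 1 -> 4
Path length: 1 edge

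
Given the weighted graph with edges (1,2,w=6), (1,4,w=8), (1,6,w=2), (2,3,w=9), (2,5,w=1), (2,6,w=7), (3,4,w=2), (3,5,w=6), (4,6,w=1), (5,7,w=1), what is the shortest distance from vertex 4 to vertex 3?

Step 1: Build adjacency list with weights:
  1: 2(w=6), 4(w=8), 6(w=2)
  2: 1(w=6), 3(w=9), 5(w=1), 6(w=7)
  3: 2(w=9), 4(w=2), 5(w=6)
  4: 1(w=8), 3(w=2), 6(w=1)
  5: 2(w=1), 3(w=6), 7(w=1)
  6: 1(w=2), 2(w=7), 4(w=1)
  7: 5(w=1)

Step 2: Apply Dijkstra's algorithm from vertex 4:
  Visit vertex 4 (distance=0)
    Update dist[1] = 8
    Update dist[3] = 2
    Update dist[6] = 1
  Visit vertex 6 (distance=1)
    Update dist[1] = 3
    Update dist[2] = 8
  Visit vertex 3 (distance=2)
    Update dist[5] = 8

Step 3: Shortest path: 4 -> 3
Total weight: 2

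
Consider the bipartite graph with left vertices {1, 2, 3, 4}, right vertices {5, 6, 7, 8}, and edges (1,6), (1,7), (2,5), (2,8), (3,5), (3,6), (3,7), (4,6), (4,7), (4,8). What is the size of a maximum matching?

Step 1: List the neighbors of each left vertex:
  1: 6, 7
  2: 5, 8
  3: 5, 6, 7
  4: 6, 7, 8

Step 2: Greedily match left vertices, then look for augmenting paths:
  Match 1 -- 6
  Match 2 -- 5
  Match 3 -- 7
  Match 4 -- 8
  No augmenting path remains.

Step 3: Verify this is maximum:
  Matching size 4 = min(|L|, |R|) = min(4, 4), which is an upper bound, so this matching is maximum.

Maximum matching: {(1,6), (2,5), (3,7), (4,8)}
Size: 4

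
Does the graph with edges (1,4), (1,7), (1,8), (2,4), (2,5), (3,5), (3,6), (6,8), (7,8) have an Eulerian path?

Step 1: Find the degree of each vertex:
  deg(1) = 3
  deg(2) = 2
  deg(3) = 2
  deg(4) = 2
  deg(5) = 2
  deg(6) = 2
  deg(7) = 2
  deg(8) = 3

Step 2: Count vertices with odd degree:
  Odd-degree vertices: 1, 8 (2 total)

Step 3: Apply Euler's theorem:
  - Eulerian circuit exists iff graph is connected and all vertices have even degree
  - Eulerian path exists iff graph is connected and has 0 or 2 odd-degree vertices

Graph is connected with exactly 2 odd-degree vertices (1, 8).
Eulerian path exists (starting and ending at the odd-degree vertices), but no Eulerian circuit.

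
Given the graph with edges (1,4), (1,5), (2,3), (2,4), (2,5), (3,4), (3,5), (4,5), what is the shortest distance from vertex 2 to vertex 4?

Step 1: Build adjacency list:
  1: 4, 5
  2: 3, 4, 5
  3: 2, 4, 5
  4: 1, 2, 3, 5
  5: 1, 2, 3, 4

Step 2: BFS from vertex 2 to find shortest path to 4:
  vertex 3 reached at distance 1
  vertex 4 reached at distance 1

Step 3: Shortest path: 2 -> 4
Path length: 1 edge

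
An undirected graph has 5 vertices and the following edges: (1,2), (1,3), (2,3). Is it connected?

Step 1: Build adjacency list from edges:
  1: 2, 3
  2: 1, 3
  3: 1, 2
  4: (none)
  5: (none)

Step 2: Run BFS/DFS from vertex 1:
  Visited: {1, 2, 3}
  Reached 3 of 5 vertices

Step 3: Only 3 of 5 vertices reached. Graph is disconnected.
Connected components: {1, 2, 3}, {4}, {5}
Answer: No, the graph is not connected (3 components).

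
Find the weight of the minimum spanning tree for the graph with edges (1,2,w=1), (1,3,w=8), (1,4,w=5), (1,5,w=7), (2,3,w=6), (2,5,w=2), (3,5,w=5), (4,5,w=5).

Apply Kruskal's algorithm (sort edges by weight, add if no cycle):

Sorted edges by weight:
  (1,2) w=1
  (2,5) w=2
  (1,4) w=5
  (3,5) w=5
  (4,5) w=5
  (2,3) w=6
  (1,5) w=7
  (1,3) w=8

Add edge (1,2) w=1 -- no cycle. Running total: 1
Add edge (2,5) w=2 -- no cycle. Running total: 3
Add edge (1,4) w=5 -- no cycle. Running total: 8
Add edge (3,5) w=5 -- no cycle. Running total: 13

MST edges: (1,2,w=1), (2,5,w=2), (1,4,w=5), (3,5,w=5)
Total MST weight: 1 + 2 + 5 + 5 = 13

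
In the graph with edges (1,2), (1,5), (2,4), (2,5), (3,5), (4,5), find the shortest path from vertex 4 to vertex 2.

Step 1: Build adjacency list:
  1: 2, 5
  2: 1, 4, 5
  3: 5
  4: 2, 5
  5: 1, 2, 3, 4

Step 2: BFS from vertex 4 to find shortest path to 2:
  vertex 2 reached at distance 1

Step 3: Shortest path: 4 -> 2
Path length: 1 edge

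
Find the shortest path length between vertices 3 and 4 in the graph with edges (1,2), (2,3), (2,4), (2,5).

Step 1: Build adjacency list:
  1: 2
  2: 1, 3, 4, 5
  3: 2
  4: 2
  5: 2

Step 2: BFS from vertex 3 to find shortest path to 4:
  vertex 2 reached at distance 1
  vertex 1 reached at distance 2
  vertex 4 reached at distance 2

Step 3: Shortest path: 3 -> 2 -> 4
Path length: 2 edges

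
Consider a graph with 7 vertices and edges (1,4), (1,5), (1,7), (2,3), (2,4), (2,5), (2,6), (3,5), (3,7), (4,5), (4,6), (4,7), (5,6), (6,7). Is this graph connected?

Step 1: Build adjacency list from edges:
  1: 4, 5, 7
  2: 3, 4, 5, 6
  3: 2, 5, 7
  4: 1, 2, 5, 6, 7
  5: 1, 2, 3, 4, 6
  6: 2, 4, 5, 7
  7: 1, 3, 4, 6

Step 2: Run BFS/DFS from vertex 1:
  Visited: {1, 4, 5, 7, 2, 6, 3}
  Reached 7 of 7 vertices

Step 3: All 7 vertices reached from vertex 1, so the graph is connected.
Answer: Yes, the graph is connected.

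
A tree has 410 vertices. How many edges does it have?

A tree on n vertices always has exactly n - 1 edges.
For n = 410: edges = 410 - 1 = 409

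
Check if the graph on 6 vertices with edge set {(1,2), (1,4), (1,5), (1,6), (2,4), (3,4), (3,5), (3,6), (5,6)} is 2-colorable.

Step 1: Attempt 2-coloring using BFS:
  Start at vertex 1, assign color 0
  Color vertex 2 with color 1 (neighbor of 1)
  Color vertex 4 with color 1 (neighbor of 1)
  Color vertex 5 with color 1 (neighbor of 1)
  Color vertex 6 with color 1 (neighbor of 1)

Step 2: Conflict found! Vertices 2 and 4 are adjacent but have the same color.
This means the graph contains an odd cycle.

The graph is NOT bipartite.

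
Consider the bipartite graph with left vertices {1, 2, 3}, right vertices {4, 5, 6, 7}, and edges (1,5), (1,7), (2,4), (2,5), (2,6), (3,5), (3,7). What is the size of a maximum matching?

Step 1: List the neighbors of each left vertex:
  1: 5, 7
  2: 4, 5, 6
  3: 5, 7

Step 2: Greedily match left vertices, then look for augmenting paths:
  Match 1 -- 5
  Match 2 -- 4
  Match 3 -- 7
  No augmenting path remains.

Step 3: Verify this is maximum:
  Matching size 3 = min(|L|, |R|) = min(3, 4), which is an upper bound, so this matching is maximum.

Maximum matching: {(1,5), (2,4), (3,7)}
Size: 3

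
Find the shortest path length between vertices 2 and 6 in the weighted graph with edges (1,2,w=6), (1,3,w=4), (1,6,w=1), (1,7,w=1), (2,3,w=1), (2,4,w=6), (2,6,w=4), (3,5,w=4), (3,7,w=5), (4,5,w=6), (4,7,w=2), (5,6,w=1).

Step 1: Build adjacency list with weights:
  1: 2(w=6), 3(w=4), 6(w=1), 7(w=1)
  2: 1(w=6), 3(w=1), 4(w=6), 6(w=4)
  3: 1(w=4), 2(w=1), 5(w=4), 7(w=5)
  4: 2(w=6), 5(w=6), 7(w=2)
  5: 3(w=4), 4(w=6), 6(w=1)
  6: 1(w=1), 2(w=4), 5(w=1)
  7: 1(w=1), 3(w=5), 4(w=2)

Step 2: Apply Dijkstra's algorithm from vertex 2:
  Visit vertex 2 (distance=0)
    Update dist[1] = 6
    Update dist[3] = 1
    Update dist[4] = 6
    Update dist[6] = 4
  Visit vertex 3 (distance=1)
    Update dist[1] = 5
    Update dist[5] = 5
    Update dist[7] = 6
  Visit vertex 6 (distance=4)

Step 3: Shortest path: 2 -> 6
Total weight: 4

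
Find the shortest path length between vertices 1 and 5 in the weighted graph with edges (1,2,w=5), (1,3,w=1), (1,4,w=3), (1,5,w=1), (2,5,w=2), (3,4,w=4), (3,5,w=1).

Step 1: Build adjacency list with weights:
  1: 2(w=5), 3(w=1), 4(w=3), 5(w=1)
  2: 1(w=5), 5(w=2)
  3: 1(w=1), 4(w=4), 5(w=1)
  4: 1(w=3), 3(w=4)
  5: 1(w=1), 2(w=2), 3(w=1)

Step 2: Apply Dijkstra's algorithm from vertex 1:
  Visit vertex 1 (distance=0)
    Update dist[2] = 5
    Update dist[3] = 1
    Update dist[4] = 3
    Update dist[5] = 1
  Visit vertex 3 (distance=1)
  Visit vertex 5 (distance=1)
    Update dist[2] = 3

Step 3: Shortest path: 1 -> 5
Total weight: 1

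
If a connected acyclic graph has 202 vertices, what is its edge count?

A tree on n vertices always has exactly n - 1 edges.
For n = 202: edges = 202 - 1 = 201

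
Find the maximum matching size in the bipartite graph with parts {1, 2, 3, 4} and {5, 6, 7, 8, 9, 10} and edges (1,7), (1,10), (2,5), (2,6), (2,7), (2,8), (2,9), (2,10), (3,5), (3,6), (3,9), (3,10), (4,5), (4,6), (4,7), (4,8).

Step 1: List the neighbors of each left vertex:
  1: 7, 10
  2: 5, 6, 7, 8, 9, 10
  3: 5, 6, 9, 10
  4: 5, 6, 7, 8

Step 2: Greedily match left vertices, then look for augmenting paths:
  Match 1 -- 7
  Match 2 -- 5
  Match 3 -- 6
  Match 4 -- 8
  No augmenting path remains.

Step 3: Verify this is maximum:
  Matching size 4 = min(|L|, |R|) = min(4, 6), which is an upper bound, so this matching is maximum.

Maximum matching: {(1,7), (2,5), (3,6), (4,8)}
Size: 4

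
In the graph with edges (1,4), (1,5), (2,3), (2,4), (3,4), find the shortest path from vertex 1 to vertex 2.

Step 1: Build adjacency list:
  1: 4, 5
  2: 3, 4
  3: 2, 4
  4: 1, 2, 3
  5: 1

Step 2: BFS from vertex 1 to find shortest path to 2:
  vertex 4 reached at distance 1
  vertex 5 reached at distance 1
  vertex 2 reached at distance 2

Step 3: Shortest path: 1 -> 4 -> 2
Path length: 2 edges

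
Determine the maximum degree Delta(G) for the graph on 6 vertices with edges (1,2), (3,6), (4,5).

Step 1: Count edges incident to each vertex:
  deg(1) = 1 (neighbors: 2)
  deg(2) = 1 (neighbors: 1)
  deg(3) = 1 (neighbors: 6)
  deg(4) = 1 (neighbors: 5)
  deg(5) = 1 (neighbors: 4)
  deg(6) = 1 (neighbors: 3)

Step 2: Find maximum:
  max(1, 1, 1, 1, 1, 1) = 1 (vertex 1)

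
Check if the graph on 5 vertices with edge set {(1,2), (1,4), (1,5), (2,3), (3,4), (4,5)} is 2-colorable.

Step 1: Attempt 2-coloring using BFS:
  Start at vertex 1, assign color 0
  Color vertex 2 with color 1 (neighbor of 1)
  Color vertex 4 with color 1 (neighbor of 1)
  Color vertex 5 with color 1 (neighbor of 1)
  Color vertex 3 with color 0 (neighbor of 2)

Step 2: Conflict found! Vertices 4 and 5 are adjacent but have the same color.
This means the graph contains an odd cycle.

The graph is NOT bipartite.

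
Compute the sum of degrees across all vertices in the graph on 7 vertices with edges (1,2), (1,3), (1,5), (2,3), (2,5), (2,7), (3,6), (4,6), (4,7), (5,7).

Step 1: Count edges incident to each vertex:
  deg(1) = 3 (neighbors: 2, 3, 5)
  deg(2) = 4 (neighbors: 1, 3, 5, 7)
  deg(3) = 3 (neighbors: 1, 2, 6)
  deg(4) = 2 (neighbors: 6, 7)
  deg(5) = 3 (neighbors: 1, 2, 7)
  deg(6) = 2 (neighbors: 3, 4)
  deg(7) = 3 (neighbors: 2, 4, 5)

Step 2: Sum all degrees:
  3 + 4 + 3 + 2 + 3 + 2 + 3 = 20

Verification: sum of degrees = 2 * |E| = 2 * 10 = 20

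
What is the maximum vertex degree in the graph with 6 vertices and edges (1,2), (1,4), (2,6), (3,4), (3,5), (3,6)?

Step 1: Count edges incident to each vertex:
  deg(1) = 2 (neighbors: 2, 4)
  deg(2) = 2 (neighbors: 1, 6)
  deg(3) = 3 (neighbors: 4, 5, 6)
  deg(4) = 2 (neighbors: 1, 3)
  deg(5) = 1 (neighbors: 3)
  deg(6) = 2 (neighbors: 2, 3)

Step 2: Find maximum:
  max(2, 2, 3, 2, 1, 2) = 3 (vertex 3)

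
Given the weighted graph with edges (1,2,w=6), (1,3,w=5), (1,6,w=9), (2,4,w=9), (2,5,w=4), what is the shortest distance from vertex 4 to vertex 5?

Step 1: Build adjacency list with weights:
  1: 2(w=6), 3(w=5), 6(w=9)
  2: 1(w=6), 4(w=9), 5(w=4)
  3: 1(w=5)
  4: 2(w=9)
  5: 2(w=4)
  6: 1(w=9)

Step 2: Apply Dijkstra's algorithm from vertex 4:
  Visit vertex 4 (distance=0)
    Update dist[2] = 9
  Visit vertex 2 (distance=9)
    Update dist[1] = 15
    Update dist[5] = 13
  Visit vertex 5 (distance=13)

Step 3: Shortest path: 4 -> 2 -> 5
Total weight: 9 + 4 = 13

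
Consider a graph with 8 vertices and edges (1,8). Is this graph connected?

Step 1: Build adjacency list from edges:
  1: 8
  2: (none)
  3: (none)
  4: (none)
  5: (none)
  6: (none)
  7: (none)
  8: 1

Step 2: Run BFS/DFS from vertex 1:
  Visited: {1, 8}
  Reached 2 of 8 vertices

Step 3: Only 2 of 8 vertices reached. Graph is disconnected.
Connected components: {1, 8}, {2}, {3}, {4}, {5}, {6}, {7}
Answer: No, the graph is not connected (7 components).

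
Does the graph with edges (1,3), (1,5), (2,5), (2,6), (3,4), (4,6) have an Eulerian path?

Step 1: Find the degree of each vertex:
  deg(1) = 2
  deg(2) = 2
  deg(3) = 2
  deg(4) = 2
  deg(5) = 2
  deg(6) = 2

Step 2: Count vertices with odd degree:
  All vertices have even degree (0 odd-degree vertices)

Step 3: Apply Euler's theorem:
  - Eulerian circuit exists iff graph is connected and all vertices have even degree
  - Eulerian path exists iff graph is connected and has 0 or 2 odd-degree vertices

Graph is connected with 0 odd-degree vertices.
Both Eulerian circuit and Eulerian path exist.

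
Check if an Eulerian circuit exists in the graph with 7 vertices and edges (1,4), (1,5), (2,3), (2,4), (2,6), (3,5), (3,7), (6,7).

Step 1: Find the degree of each vertex:
  deg(1) = 2
  deg(2) = 3
  deg(3) = 3
  deg(4) = 2
  deg(5) = 2
  deg(6) = 2
  deg(7) = 2

Step 2: Count vertices with odd degree:
  Odd-degree vertices: 2, 3 (2 total)

Step 3: Apply Euler's theorem:
  - Eulerian circuit exists iff graph is connected and all vertices have even degree
  - Eulerian path exists iff graph is connected and has 0 or 2 odd-degree vertices

Graph is connected with exactly 2 odd-degree vertices (2, 3).
Eulerian path exists (starting and ending at the odd-degree vertices), but no Eulerian circuit.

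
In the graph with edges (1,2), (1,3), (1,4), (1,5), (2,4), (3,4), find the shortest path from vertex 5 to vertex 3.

Step 1: Build adjacency list:
  1: 2, 3, 4, 5
  2: 1, 4
  3: 1, 4
  4: 1, 2, 3
  5: 1

Step 2: BFS from vertex 5 to find shortest path to 3:
  vertex 1 reached at distance 1
  vertex 2 reached at distance 2
  vertex 3 reached at distance 2

Step 3: Shortest path: 5 -> 1 -> 3
Path length: 2 edges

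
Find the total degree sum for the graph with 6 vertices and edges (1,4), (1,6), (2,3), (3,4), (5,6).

Step 1: Count edges incident to each vertex:
  deg(1) = 2 (neighbors: 4, 6)
  deg(2) = 1 (neighbors: 3)
  deg(3) = 2 (neighbors: 2, 4)
  deg(4) = 2 (neighbors: 1, 3)
  deg(5) = 1 (neighbors: 6)
  deg(6) = 2 (neighbors: 1, 5)

Step 2: Sum all degrees:
  2 + 1 + 2 + 2 + 1 + 2 = 10

Verification: sum of degrees = 2 * |E| = 2 * 5 = 10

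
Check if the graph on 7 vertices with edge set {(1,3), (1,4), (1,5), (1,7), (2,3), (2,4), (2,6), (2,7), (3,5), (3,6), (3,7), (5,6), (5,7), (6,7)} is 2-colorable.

Step 1: Attempt 2-coloring using BFS:
  Start at vertex 1, assign color 0
  Color vertex 3 with color 1 (neighbor of 1)
  Color vertex 4 with color 1 (neighbor of 1)
  Color vertex 5 with color 1 (neighbor of 1)
  Color vertex 7 with color 1 (neighbor of 1)
  Color vertex 2 with color 0 (neighbor of 3)

Step 2: Conflict found! Vertices 3 and 5 are adjacent but have the same color.
This means the graph contains an odd cycle.

The graph is NOT bipartite.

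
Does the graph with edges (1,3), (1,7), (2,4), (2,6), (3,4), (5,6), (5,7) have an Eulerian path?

Step 1: Find the degree of each vertex:
  deg(1) = 2
  deg(2) = 2
  deg(3) = 2
  deg(4) = 2
  deg(5) = 2
  deg(6) = 2
  deg(7) = 2

Step 2: Count vertices with odd degree:
  All vertices have even degree (0 odd-degree vertices)

Step 3: Apply Euler's theorem:
  - Eulerian circuit exists iff graph is connected and all vertices have even degree
  - Eulerian path exists iff graph is connected and has 0 or 2 odd-degree vertices

Graph is connected with 0 odd-degree vertices.
Both Eulerian circuit and Eulerian path exist.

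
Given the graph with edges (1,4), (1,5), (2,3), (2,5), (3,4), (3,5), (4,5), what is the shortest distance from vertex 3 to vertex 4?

Step 1: Build adjacency list:
  1: 4, 5
  2: 3, 5
  3: 2, 4, 5
  4: 1, 3, 5
  5: 1, 2, 3, 4

Step 2: BFS from vertex 3 to find shortest path to 4:
  vertex 2 reached at distance 1
  vertex 4 reached at distance 1

Step 3: Shortest path: 3 -> 4
Path length: 1 edge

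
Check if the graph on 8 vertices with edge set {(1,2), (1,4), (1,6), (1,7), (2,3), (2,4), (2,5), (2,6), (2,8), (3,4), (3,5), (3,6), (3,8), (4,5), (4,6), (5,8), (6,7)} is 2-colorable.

Step 1: Attempt 2-coloring using BFS:
  Start at vertex 1, assign color 0
  Color vertex 2 with color 1 (neighbor of 1)
  Color vertex 4 with color 1 (neighbor of 1)
  Color vertex 6 with color 1 (neighbor of 1)
  Color vertex 7 with color 1 (neighbor of 1)
  Color vertex 3 with color 0 (neighbor of 2)

Step 2: Conflict found! Vertices 2 and 4 are adjacent but have the same color.
This means the graph contains an odd cycle.

The graph is NOT bipartite.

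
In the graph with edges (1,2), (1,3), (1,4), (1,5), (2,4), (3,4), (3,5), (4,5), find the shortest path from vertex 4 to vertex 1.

Step 1: Build adjacency list:
  1: 2, 3, 4, 5
  2: 1, 4
  3: 1, 4, 5
  4: 1, 2, 3, 5
  5: 1, 3, 4

Step 2: BFS from vertex 4 to find shortest path to 1:
  vertex 1 reached at distance 1

Step 3: Shortest path: 4 -> 1
Path length: 1 edge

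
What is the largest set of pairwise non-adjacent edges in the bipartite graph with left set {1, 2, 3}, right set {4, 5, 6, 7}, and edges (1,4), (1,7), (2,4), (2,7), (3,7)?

Step 1: List the neighbors of each left vertex:
  1: 4, 7
  2: 4, 7
  3: 7

Step 2: Greedily match left vertices, then look for augmenting paths:
  Match 1 -- 4
  Match 2 -- 7
  No augmenting path remains.

Step 3: Verify this is maximum:
  Matching has size 2. The vertex set {4, 7} covers every edge and has size 2; any matching has at most one edge per cover vertex, so 2 is maximum (König's theorem).

Maximum matching: {(1,4), (2,7)}
Size: 2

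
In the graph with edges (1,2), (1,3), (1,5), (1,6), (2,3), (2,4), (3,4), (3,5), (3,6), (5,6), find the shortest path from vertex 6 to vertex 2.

Step 1: Build adjacency list:
  1: 2, 3, 5, 6
  2: 1, 3, 4
  3: 1, 2, 4, 5, 6
  4: 2, 3
  5: 1, 3, 6
  6: 1, 3, 5

Step 2: BFS from vertex 6 to find shortest path to 2:
  vertex 1 reached at distance 1
  vertex 3 reached at distance 1
  vertex 5 reached at distance 1
  vertex 2 reached at distance 2

Step 3: Shortest path: 6 -> 1 -> 2
Path length: 2 edges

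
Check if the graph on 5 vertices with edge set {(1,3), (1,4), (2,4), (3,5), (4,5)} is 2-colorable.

Step 1: Attempt 2-coloring using BFS:
  Start at vertex 1, assign color 0
  Color vertex 3 with color 1 (neighbor of 1)
  Color vertex 4 with color 1 (neighbor of 1)
  Color vertex 5 with color 0 (neighbor of 3)
  Color vertex 2 with color 0 (neighbor of 4)

Step 2: 2-coloring succeeded. No conflicts found.
  Set A (color 0): {1, 2, 5}
  Set B (color 1): {3, 4}

The graph is bipartite with partition {1, 2, 5}, {3, 4}.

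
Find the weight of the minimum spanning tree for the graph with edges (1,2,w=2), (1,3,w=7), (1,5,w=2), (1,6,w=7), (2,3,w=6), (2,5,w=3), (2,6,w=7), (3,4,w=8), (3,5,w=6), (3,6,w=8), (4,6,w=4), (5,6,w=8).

Apply Kruskal's algorithm (sort edges by weight, add if no cycle):

Sorted edges by weight:
  (1,2) w=2
  (1,5) w=2
  (2,5) w=3
  (4,6) w=4
  (2,3) w=6
  (3,5) w=6
  (1,3) w=7
  (1,6) w=7
  (2,6) w=7
  (3,4) w=8
  (3,6) w=8
  (5,6) w=8

Add edge (1,2) w=2 -- no cycle. Running total: 2
Add edge (1,5) w=2 -- no cycle. Running total: 4
Skip edge (2,5) w=3 -- would create cycle
Add edge (4,6) w=4 -- no cycle. Running total: 8
Add edge (2,3) w=6 -- no cycle. Running total: 14
Skip edge (3,5) w=6 -- would create cycle
Skip edge (1,3) w=7 -- would create cycle
Add edge (1,6) w=7 -- no cycle. Running total: 21

MST edges: (1,2,w=2), (1,5,w=2), (4,6,w=4), (2,3,w=6), (1,6,w=7)
Total MST weight: 2 + 2 + 4 + 6 + 7 = 21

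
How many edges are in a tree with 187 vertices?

A tree on n vertices always has exactly n - 1 edges.
For n = 187: edges = 187 - 1 = 186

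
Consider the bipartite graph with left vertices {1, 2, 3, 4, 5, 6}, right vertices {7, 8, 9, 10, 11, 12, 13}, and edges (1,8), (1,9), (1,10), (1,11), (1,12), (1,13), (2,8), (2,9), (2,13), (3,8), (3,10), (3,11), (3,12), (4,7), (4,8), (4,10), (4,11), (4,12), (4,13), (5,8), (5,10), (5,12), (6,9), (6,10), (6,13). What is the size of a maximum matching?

Step 1: List the neighbors of each left vertex:
  1: 8, 9, 10, 11, 12, 13
  2: 8, 9, 13
  3: 8, 10, 11, 12
  4: 7, 8, 10, 11, 12, 13
  5: 8, 10, 12
  6: 9, 10, 13

Step 2: Greedily match left vertices, then look for augmenting paths:
  Match 1 -- 8
  Match 2 -- 9
  Match 3 -- 10
  Match 4 -- 7
  Match 5 -- 12
  Match 6 -- 13
  No augmenting path remains.

Step 3: Verify this is maximum:
  Matching size 6 = min(|L|, |R|) = min(6, 7), which is an upper bound, so this matching is maximum.

Maximum matching: {(1,8), (2,9), (3,10), (4,7), (5,12), (6,13)}
Size: 6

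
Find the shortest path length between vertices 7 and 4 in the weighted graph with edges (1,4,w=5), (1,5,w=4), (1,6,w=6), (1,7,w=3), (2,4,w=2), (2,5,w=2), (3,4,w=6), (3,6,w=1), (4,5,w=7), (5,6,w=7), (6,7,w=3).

Step 1: Build adjacency list with weights:
  1: 4(w=5), 5(w=4), 6(w=6), 7(w=3)
  2: 4(w=2), 5(w=2)
  3: 4(w=6), 6(w=1)
  4: 1(w=5), 2(w=2), 3(w=6), 5(w=7)
  5: 1(w=4), 2(w=2), 4(w=7), 6(w=7)
  6: 1(w=6), 3(w=1), 5(w=7), 7(w=3)
  7: 1(w=3), 6(w=3)

Step 2: Apply Dijkstra's algorithm from vertex 7:
  Visit vertex 7 (distance=0)
    Update dist[1] = 3
    Update dist[6] = 3
  Visit vertex 1 (distance=3)
    Update dist[4] = 8
    Update dist[5] = 7
  Visit vertex 6 (distance=3)
    Update dist[3] = 4
  Visit vertex 3 (distance=4)
  Visit vertex 5 (distance=7)
    Update dist[2] = 9
  Visit vertex 4 (distance=8)

Step 3: Shortest path: 7 -> 1 -> 4
Total weight: 3 + 5 = 8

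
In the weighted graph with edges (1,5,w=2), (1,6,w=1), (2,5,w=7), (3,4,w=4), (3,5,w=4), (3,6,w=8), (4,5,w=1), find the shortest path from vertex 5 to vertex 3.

Step 1: Build adjacency list with weights:
  1: 5(w=2), 6(w=1)
  2: 5(w=7)
  3: 4(w=4), 5(w=4), 6(w=8)
  4: 3(w=4), 5(w=1)
  5: 1(w=2), 2(w=7), 3(w=4), 4(w=1)
  6: 1(w=1), 3(w=8)

Step 2: Apply Dijkstra's algorithm from vertex 5:
  Visit vertex 5 (distance=0)
    Update dist[1] = 2
    Update dist[2] = 7
    Update dist[3] = 4
    Update dist[4] = 1
  Visit vertex 4 (distance=1)
  Visit vertex 1 (distance=2)
    Update dist[6] = 3
  Visit vertex 6 (distance=3)
  Visit vertex 3 (distance=4)

Step 3: Shortest path: 5 -> 3
Total weight: 4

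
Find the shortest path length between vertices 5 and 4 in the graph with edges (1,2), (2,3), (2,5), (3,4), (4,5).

Step 1: Build adjacency list:
  1: 2
  2: 1, 3, 5
  3: 2, 4
  4: 3, 5
  5: 2, 4

Step 2: BFS from vertex 5 to find shortest path to 4:
  vertex 2 reached at distance 1
  vertex 4 reached at distance 1

Step 3: Shortest path: 5 -> 4
Path length: 1 edge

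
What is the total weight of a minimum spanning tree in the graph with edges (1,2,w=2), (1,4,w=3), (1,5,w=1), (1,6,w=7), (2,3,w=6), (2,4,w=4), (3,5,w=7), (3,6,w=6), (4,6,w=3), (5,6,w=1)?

Apply Kruskal's algorithm (sort edges by weight, add if no cycle):

Sorted edges by weight:
  (1,5) w=1
  (5,6) w=1
  (1,2) w=2
  (1,4) w=3
  (4,6) w=3
  (2,4) w=4
  (2,3) w=6
  (3,6) w=6
  (1,6) w=7
  (3,5) w=7

Add edge (1,5) w=1 -- no cycle. Running total: 1
Add edge (5,6) w=1 -- no cycle. Running total: 2
Add edge (1,2) w=2 -- no cycle. Running total: 4
Add edge (1,4) w=3 -- no cycle. Running total: 7
Skip edge (4,6) w=3 -- would create cycle
Skip edge (2,4) w=4 -- would create cycle
Add edge (2,3) w=6 -- no cycle. Running total: 13

MST edges: (1,5,w=1), (5,6,w=1), (1,2,w=2), (1,4,w=3), (2,3,w=6)
Total MST weight: 1 + 1 + 2 + 3 + 6 = 13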